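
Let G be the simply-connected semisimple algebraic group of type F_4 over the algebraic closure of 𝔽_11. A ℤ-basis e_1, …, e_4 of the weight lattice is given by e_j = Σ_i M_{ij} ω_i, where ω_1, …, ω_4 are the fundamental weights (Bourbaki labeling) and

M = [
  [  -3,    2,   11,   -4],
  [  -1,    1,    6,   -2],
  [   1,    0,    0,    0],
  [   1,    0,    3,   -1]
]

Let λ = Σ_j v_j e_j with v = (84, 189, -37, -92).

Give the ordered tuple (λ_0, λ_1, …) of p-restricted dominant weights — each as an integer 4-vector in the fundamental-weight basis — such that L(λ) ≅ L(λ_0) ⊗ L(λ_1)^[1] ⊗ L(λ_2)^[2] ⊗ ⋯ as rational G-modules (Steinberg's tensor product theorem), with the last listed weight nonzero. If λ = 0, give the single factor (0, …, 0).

ω-coordinates c = M·v, v = (84, 189, -37, -92):
  c_1 = -3*84 + 2*189 + 11*-37 + -4*-92 = 87
  c_2 = -1*84 + 1*189 + 6*-37 + -2*-92 = 67
  c_3 = 1*84 + 0*189 + 0*-37 + 0*-92 = 84
  c_4 = 1*84 + 0*189 + 3*-37 + -1*-92 = 65
Base-11 expansion of each c_i:
  c_1 = 87 = 10·11^0 + 7·11^1
  c_2 = 67 = 1·11^0 + 6·11^1
  c_3 = 84 = 7·11^0 + 7·11^1
  c_4 = 65 = 10·11^0 + 5·11^1
p-restricted factor λ_0 = (10, 1, 7, 10)
p-restricted factor λ_1 = (7, 6, 7, 5)

((10, 1, 7, 10), (7, 6, 7, 5))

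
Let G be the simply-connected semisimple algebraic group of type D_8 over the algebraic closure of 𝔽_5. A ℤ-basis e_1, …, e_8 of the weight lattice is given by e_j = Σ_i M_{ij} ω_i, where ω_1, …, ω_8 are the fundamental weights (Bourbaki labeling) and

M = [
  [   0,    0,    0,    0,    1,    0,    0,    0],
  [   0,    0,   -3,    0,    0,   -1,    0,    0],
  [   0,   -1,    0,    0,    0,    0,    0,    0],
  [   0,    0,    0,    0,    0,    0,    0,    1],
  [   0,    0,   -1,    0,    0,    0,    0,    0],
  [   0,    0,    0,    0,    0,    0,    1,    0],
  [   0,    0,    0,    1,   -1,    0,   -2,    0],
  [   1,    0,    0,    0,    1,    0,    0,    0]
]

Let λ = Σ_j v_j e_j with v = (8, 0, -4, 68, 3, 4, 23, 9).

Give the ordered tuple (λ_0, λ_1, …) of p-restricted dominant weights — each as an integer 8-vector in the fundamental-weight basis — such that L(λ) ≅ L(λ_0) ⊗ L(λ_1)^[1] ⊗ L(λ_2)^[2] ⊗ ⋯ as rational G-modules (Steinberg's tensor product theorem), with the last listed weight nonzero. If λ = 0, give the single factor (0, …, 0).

In the fundamental-weight basis, λ has coordinates c = M·v (v = (8, 0, -4, 68, 3, 4, 23, 9)):
  c_1 = 0·8 + 0·0 + (0)·(-4) + 0·68 + 1·3 + 0·4 + 0·23 + 0·9 = 3
  c_2 = 0·8 + 0·0 + (-3)·(-4) + 0·68 + 0·3 + (-1)·(4) + 0·23 + 0·9 = 8
  c_3 = 0·8 + (-1)·(0) + (0)·(-4) + 0·68 + 0·3 + 0·4 + 0·23 + 0·9 = 0
  c_4 = 0·8 + 0·0 + (0)·(-4) + 0·68 + 0·3 + 0·4 + 0·23 + 1·9 = 9
  c_5 = 0·8 + 0·0 + (-1)·(-4) + 0·68 + 0·3 + 0·4 + 0·23 + 0·9 = 4
  c_6 = 0·8 + 0·0 + (0)·(-4) + 0·68 + 0·3 + 0·4 + 1·23 + 0·9 = 23
  c_7 = 0·8 + 0·0 + (0)·(-4) + 1·68 + (-1)·(3) + 0·4 + (-2)·(23) + 0·9 = 19
  c_8 = 1·8 + 0·0 + (0)·(-4) + 0·68 + 1·3 + 0·4 + 0·23 + 0·9 = 11
Writing each c_i in base p = 5:
  c_1 = 3 = 3·5^0
  c_2 = 8 = 3·5^0 + 1·5^1
  c_3 = 0
  c_4 = 9 = 4·5^0 + 1·5^1
  c_5 = 4 = 4·5^0
  c_6 = 23 = 3·5^0 + 4·5^1
  c_7 = 19 = 4·5^0 + 3·5^1
  c_8 = 11 = 1·5^0 + 2·5^1
λ_0 = (3, 3, 0, 4, 4, 3, 4, 1)
λ_1 = (0, 1, 0, 1, 0, 4, 3, 2)

((3, 3, 0, 4, 4, 3, 4, 1), (0, 1, 0, 1, 0, 4, 3, 2))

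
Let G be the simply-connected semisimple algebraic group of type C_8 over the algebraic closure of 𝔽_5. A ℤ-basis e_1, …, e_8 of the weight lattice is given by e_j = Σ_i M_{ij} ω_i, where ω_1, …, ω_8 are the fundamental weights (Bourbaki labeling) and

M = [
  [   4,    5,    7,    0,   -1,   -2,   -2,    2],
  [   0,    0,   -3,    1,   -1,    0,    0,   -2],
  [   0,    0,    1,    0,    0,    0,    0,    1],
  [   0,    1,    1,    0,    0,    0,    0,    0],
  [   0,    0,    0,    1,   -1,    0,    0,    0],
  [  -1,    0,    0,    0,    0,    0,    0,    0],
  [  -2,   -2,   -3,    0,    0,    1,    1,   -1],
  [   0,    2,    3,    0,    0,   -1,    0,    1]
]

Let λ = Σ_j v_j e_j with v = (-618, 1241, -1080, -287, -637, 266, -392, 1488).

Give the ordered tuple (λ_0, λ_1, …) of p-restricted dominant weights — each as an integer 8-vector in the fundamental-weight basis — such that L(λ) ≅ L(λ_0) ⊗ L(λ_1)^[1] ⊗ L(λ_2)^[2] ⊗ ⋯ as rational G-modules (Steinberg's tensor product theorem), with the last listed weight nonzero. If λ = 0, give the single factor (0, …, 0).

((3, 4, 3, 1, 0, 3, 0, 4), (2, 2, 1, 2, 0, 3, 1, 2), (1, 4, 1, 1, 4, 4, 0, 3), (0, 4, 3, 1, 2, 4, 3, 3))

Change of basis e → ω: c = M·v where v = (-618, 1241, -1080, -287, -637, 266, -392, 1488):
  c_1 = 4*-618 + 5*1241 + 7*-1080 + 0*-287 + -1*-637 + -2*266 + -2*-392 + 2*1488 = 38
  c_2 = 0*-618 + 0*1241 + -3*-1080 + 1*-287 + -1*-637 + 0*266 + 0*-392 + -2*1488 = 614
  c_3 = 0*-618 + 0*1241 + 1*-1080 + 0*-287 + 0*-637 + 0*266 + 0*-392 + 1*1488 = 408
  c_4 = 0*-618 + 1*1241 + 1*-1080 + 0*-287 + 0*-637 + 0*266 + 0*-392 + 0*1488 = 161
  c_5 = 0*-618 + 0*1241 + 0*-1080 + 1*-287 + -1*-637 + 0*266 + 0*-392 + 0*1488 = 350
  c_6 = -1*-618 + 0*1241 + 0*-1080 + 0*-287 + 0*-637 + 0*266 + 0*-392 + 0*1488 = 618
  c_7 = -2*-618 + -2*1241 + -3*-1080 + 0*-287 + 0*-637 + 1*266 + 1*-392 + -1*1488 = 380
  c_8 = 0*-618 + 2*1241 + 3*-1080 + 0*-287 + 0*-637 + -1*266 + 0*-392 + 1*1488 = 464
Base-5 expansion of each c_i:
  c_1 = 38 = 3·5^0 + 2·5^1 + 1·5^2
  c_2 = 614 = 4·5^0 + 2·5^1 + 4·5^2 + 4·5^3
  c_3 = 408 = 3·5^0 + 1·5^1 + 1·5^2 + 3·5^3
  c_4 = 161 = 1·5^0 + 2·5^1 + 1·5^2 + 1·5^3
  c_5 = 350 = 0·5^0 + 0·5^1 + 4·5^2 + 2·5^3
  c_6 = 618 = 3·5^0 + 3·5^1 + 4·5^2 + 4·5^3
  c_7 = 380 = 0·5^0 + 1·5^1 + 0·5^2 + 3·5^3
  c_8 = 464 = 4·5^0 + 2·5^1 + 3·5^2 + 3·5^3
Factor λ_0 = (3, 4, 3, 1, 0, 3, 0, 4)
Factor λ_1 = (2, 2, 1, 2, 0, 3, 1, 2)
Factor λ_2 = (1, 4, 1, 1, 4, 4, 0, 3)
Factor λ_3 = (0, 4, 3, 1, 2, 4, 3, 3)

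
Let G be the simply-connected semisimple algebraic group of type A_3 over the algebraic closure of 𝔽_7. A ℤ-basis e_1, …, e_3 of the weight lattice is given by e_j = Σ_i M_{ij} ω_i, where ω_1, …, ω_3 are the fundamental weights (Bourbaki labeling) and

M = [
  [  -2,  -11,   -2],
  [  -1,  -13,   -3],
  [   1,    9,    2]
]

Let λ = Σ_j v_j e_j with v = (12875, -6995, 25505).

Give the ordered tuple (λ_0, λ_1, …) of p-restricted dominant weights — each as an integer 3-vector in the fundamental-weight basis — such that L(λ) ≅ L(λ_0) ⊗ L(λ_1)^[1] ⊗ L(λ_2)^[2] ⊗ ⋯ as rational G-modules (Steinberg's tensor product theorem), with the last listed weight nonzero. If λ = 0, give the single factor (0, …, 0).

((3, 5, 6), (5, 3, 6), (3, 3, 4), (0, 4, 2))

ω-coordinates c = M·v, v = (12875, -6995, 25505):
  c_1 = -2*12875 + -11*-6995 + -2*25505 = 185
  c_2 = -1*12875 + -13*-6995 + -3*25505 = 1545
  c_3 = 1*12875 + 9*-6995 + 2*25505 = 930
p = 7; digits c_i = Σ_j d_{ij}·7^j, 0 ≤ d_{ij} < 7:
  c_1 = 185 = 3·7^0 + 5·7^1 + 3·7^2
  c_2 = 1545 = 5·7^0 + 3·7^1 + 3·7^2 + 4·7^3
  c_3 = 930 = 6·7^0 + 6·7^1 + 4·7^2 + 2·7^3
λ_0 = (3, 5, 6)
λ_1 = (5, 3, 6)
λ_2 = (3, 3, 4)
λ_3 = (0, 4, 2)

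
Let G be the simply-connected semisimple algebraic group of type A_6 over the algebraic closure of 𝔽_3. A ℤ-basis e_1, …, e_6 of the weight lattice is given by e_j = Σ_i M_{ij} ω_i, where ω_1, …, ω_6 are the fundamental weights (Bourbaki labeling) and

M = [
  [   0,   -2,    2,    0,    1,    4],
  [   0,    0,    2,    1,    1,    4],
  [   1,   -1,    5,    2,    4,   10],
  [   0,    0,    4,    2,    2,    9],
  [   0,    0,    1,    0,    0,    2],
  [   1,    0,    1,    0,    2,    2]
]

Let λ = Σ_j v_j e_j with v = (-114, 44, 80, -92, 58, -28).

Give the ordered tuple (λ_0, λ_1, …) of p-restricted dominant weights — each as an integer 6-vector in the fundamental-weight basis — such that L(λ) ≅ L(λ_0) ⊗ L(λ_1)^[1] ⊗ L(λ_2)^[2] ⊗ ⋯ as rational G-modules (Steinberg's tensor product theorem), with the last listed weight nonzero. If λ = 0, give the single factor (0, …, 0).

Change of basis e → ω: c = M·v where v = (-114, 44, 80, -92, 58, -28):
  c_1 = (0)·(-114) + (-2)·(44) + (2)·(80) + (0)·(-92) + (1)·(58) + (4)·(-28) = 18
  c_2 = (0)·(-114) + (0)·(44) + (2)·(80) + (1)·(-92) + (1)·(58) + (4)·(-28) = 14
  c_3 = (1)·(-114) + (-1)·(44) + (5)·(80) + (2)·(-92) + (4)·(58) + (10)·(-28) = 10
  c_4 = (0)·(-114) + (0)·(44) + (4)·(80) + (2)·(-92) + (2)·(58) + (9)·(-28) = 0
  c_5 = (0)·(-114) + (0)·(44) + (1)·(80) + (0)·(-92) + (0)·(58) + (2)·(-28) = 24
  c_6 = (1)·(-114) + (0)·(44) + (1)·(80) + (0)·(-92) + (2)·(58) + (2)·(-28) = 26
Base-3 expansion of each c_i:
  c_1 = 18 = 0·3^0 + 0·3^1 + 2·3^2
  c_2 = 14 = 2·3^0 + 1·3^1 + 1·3^2
  c_3 = 10 = 1·3^0 + 0·3^1 + 1·3^2
  c_4 = 0
  c_5 = 24 = 0·3^0 + 2·3^1 + 2·3^2
  c_6 = 26 = 2·3^0 + 2·3^1 + 2·3^2
λ_0 = (0, 2, 1, 0, 0, 2)
λ_1 = (0, 1, 0, 0, 2, 2)
λ_2 = (2, 1, 1, 0, 2, 2)

((0, 2, 1, 0, 0, 2), (0, 1, 0, 0, 2, 2), (2, 1, 1, 0, 2, 2))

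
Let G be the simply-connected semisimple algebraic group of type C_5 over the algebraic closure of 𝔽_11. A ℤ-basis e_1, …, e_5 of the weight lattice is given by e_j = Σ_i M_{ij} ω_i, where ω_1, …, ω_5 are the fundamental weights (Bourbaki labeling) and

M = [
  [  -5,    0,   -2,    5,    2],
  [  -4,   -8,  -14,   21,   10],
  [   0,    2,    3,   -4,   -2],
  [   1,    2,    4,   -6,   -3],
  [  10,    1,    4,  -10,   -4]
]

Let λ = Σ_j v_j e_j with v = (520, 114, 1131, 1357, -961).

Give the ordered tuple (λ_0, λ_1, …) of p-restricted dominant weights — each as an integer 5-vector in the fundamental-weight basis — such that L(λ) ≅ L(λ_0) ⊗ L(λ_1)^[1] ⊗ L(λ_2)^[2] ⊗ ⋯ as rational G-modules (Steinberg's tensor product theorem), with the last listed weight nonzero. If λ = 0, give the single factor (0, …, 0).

((1, 6, 5, 2, 2), (0, 5, 10, 1, 10))

Converting to the ω-basis (c_i = row i of M dotted with v = (520, 114, 1131, 1357, -961)):
  c_1 = (-5)·(520) + (0)·(114) + (-2)·(1131) + (5)·(1357) + (2)·(-961) = 1
  c_2 = (-4)·(520) + (-8)·(114) + (-14)·(1131) + (21)·(1357) + (10)·(-961) = 61
  c_3 = (0)·(520) + (2)·(114) + (3)·(1131) + (-4)·(1357) + (-2)·(-961) = 115
  c_4 = (1)·(520) + (2)·(114) + (4)·(1131) + (-6)·(1357) + (-3)·(-961) = 13
  c_5 = (10)·(520) + (1)·(114) + (4)·(1131) + (-10)·(1357) + (-4)·(-961) = 112
Base-11 expansion of each c_i:
  c_1 = 1 = 1·11^0
  c_2 = 61 = 6·11^0 + 5·11^1
  c_3 = 115 = 5·11^0 + 10·11^1
  c_4 = 13 = 2·11^0 + 1·11^1
  c_5 = 112 = 2·11^0 + 10·11^1
Factor λ_0 = (1, 6, 5, 2, 2)
Factor λ_1 = (0, 5, 10, 1, 10)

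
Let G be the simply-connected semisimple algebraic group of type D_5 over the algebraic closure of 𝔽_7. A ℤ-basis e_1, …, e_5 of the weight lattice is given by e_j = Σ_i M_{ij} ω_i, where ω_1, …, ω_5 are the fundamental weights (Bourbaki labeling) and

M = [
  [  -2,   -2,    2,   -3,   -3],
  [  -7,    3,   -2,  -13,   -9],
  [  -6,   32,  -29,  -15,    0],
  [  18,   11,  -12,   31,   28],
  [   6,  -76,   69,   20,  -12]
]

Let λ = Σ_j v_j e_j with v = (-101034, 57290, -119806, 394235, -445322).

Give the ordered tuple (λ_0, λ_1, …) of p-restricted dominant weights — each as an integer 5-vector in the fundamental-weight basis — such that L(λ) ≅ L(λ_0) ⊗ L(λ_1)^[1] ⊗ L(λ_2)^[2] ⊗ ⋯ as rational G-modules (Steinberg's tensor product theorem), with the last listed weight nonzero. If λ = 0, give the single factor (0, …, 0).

((3, 2, 4, 0, 5), (1, 6, 5, 0, 5), (2, 3, 6, 3, 6), (3, 4, 0, 4, 4))

In the fundamental-weight basis, λ has coordinates c = M·v (v = (-101034, 57290, -119806, 394235, -445322)):
  c_1 = (-2)·(-101034) + (-2)·(57290) + (2)·(-119806) + (-3)·(394235) + (-3)·(-445322) = 1137
  c_2 = (-7)·(-101034) + (3)·(57290) + (-2)·(-119806) + (-13)·(394235) + (-9)·(-445322) = 1563
  c_3 = (-6)·(-101034) + (32)·(57290) + (-29)·(-119806) + (-15)·(394235) + (0)·(-445322) = 333
  c_4 = (18)·(-101034) + (11)·(57290) + (-12)·(-119806) + (31)·(394235) + (28)·(-445322) = 1519
  c_5 = (6)·(-101034) + (-76)·(57290) + (69)·(-119806) + (20)·(394235) + (-12)·(-445322) = 1706
Base-7 expansion of each c_i:
  c_1 = 1137 = 3·7^0 + 1·7^1 + 2·7^2 + 3·7^3
  c_2 = 1563 = 2·7^0 + 6·7^1 + 3·7^2 + 4·7^3
  c_3 = 333 = 4·7^0 + 5·7^1 + 6·7^2
  c_4 = 1519 = 0·7^0 + 0·7^1 + 3·7^2 + 4·7^3
  c_5 = 1706 = 5·7^0 + 5·7^1 + 6·7^2 + 4·7^3
λ_0 = (3, 2, 4, 0, 5)
λ_1 = (1, 6, 5, 0, 5)
λ_2 = (2, 3, 6, 3, 6)
λ_3 = (3, 4, 0, 4, 4)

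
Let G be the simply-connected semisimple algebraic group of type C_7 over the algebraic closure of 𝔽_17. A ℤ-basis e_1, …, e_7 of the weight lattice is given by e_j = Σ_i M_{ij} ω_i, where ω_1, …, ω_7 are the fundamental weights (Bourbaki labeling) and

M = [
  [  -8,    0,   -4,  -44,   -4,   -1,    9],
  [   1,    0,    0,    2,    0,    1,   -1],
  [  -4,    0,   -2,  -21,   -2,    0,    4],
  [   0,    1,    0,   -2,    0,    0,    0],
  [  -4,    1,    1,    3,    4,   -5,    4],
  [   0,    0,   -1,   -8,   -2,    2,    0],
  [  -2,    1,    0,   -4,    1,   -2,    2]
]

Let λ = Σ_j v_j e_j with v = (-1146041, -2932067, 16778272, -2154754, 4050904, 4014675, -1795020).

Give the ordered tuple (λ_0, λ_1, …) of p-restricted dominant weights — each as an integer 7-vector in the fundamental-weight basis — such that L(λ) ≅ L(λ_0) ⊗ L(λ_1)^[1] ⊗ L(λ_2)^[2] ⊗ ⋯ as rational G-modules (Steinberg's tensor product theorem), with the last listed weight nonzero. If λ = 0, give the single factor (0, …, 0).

((2, 2, 12, 16, 2, 8, 12), (13, 7, 14, 3, 8, 2, 9), (15, 1, 10, 6, 8, 14, 9), (14, 4, 15, 8, 16, 10, 15), (5, 4, 11, 16, 10, 4, 4))

Compute c_i = Σ_j M_{ij} v_j with v = (-1146041, -2932067, 16778272, -2154754, 4050904, 4014675, -1795020):
  c_1 = -8*-1146041 + 0*-2932067 + -4*16778272 + -44*-2154754 + -4*4050904 + -1*4014675 + 9*-1795020 = 490945
  c_2 = 1*-1146041 + 0*-2932067 + 0*16778272 + 2*-2154754 + 0*4050904 + 1*4014675 + -1*-1795020 = 354146
  c_3 = -4*-1146041 + 0*-2932067 + -2*16778272 + -21*-2154754 + -2*4050904 + 0*4014675 + 4*-1795020 = 995566
  c_4 = 0*-1146041 + 1*-2932067 + 0*16778272 + -2*-2154754 + 0*4050904 + 0*4014675 + 0*-1795020 = 1377441
  c_5 = -4*-1146041 + 1*-2932067 + 1*16778272 + 3*-2154754 + 4*4050904 + -5*4014675 + 4*-1795020 = 916268
  c_6 = 0*-1146041 + 0*-2932067 + -1*16778272 + -8*-2154754 + -2*4050904 + 2*4014675 + 0*-1795020 = 387302
  c_7 = -2*-1146041 + 1*-2932067 + 0*16778272 + -4*-2154754 + 1*4050904 + -2*4014675 + 2*-1795020 = 410545
p = 17; digits c_i = Σ_j d_{ij}·17^j, 0 ≤ d_{ij} < 17:
  c_1 = 490945 = 2·17^0 + 13·17^1 + 15·17^2 + 14·17^3 + 5·17^4
  c_2 = 354146 = 2·17^0 + 7·17^1 + 1·17^2 + 4·17^3 + 4·17^4
  c_3 = 995566 = 12·17^0 + 14·17^1 + 10·17^2 + 15·17^3 + 11·17^4
  c_4 = 1377441 = 16·17^0 + 3·17^1 + 6·17^2 + 8·17^3 + 16·17^4
  c_5 = 916268 = 2·17^0 + 8·17^1 + 8·17^2 + 16·17^3 + 10·17^4
  c_6 = 387302 = 8·17^0 + 2·17^1 + 14·17^2 + 10·17^3 + 4·17^4
  c_7 = 410545 = 12·17^0 + 9·17^1 + 9·17^2 + 15·17^3 + 4·17^4
λ_0 = (2, 2, 12, 16, 2, 8, 12)
λ_1 = (13, 7, 14, 3, 8, 2, 9)
λ_2 = (15, 1, 10, 6, 8, 14, 9)
λ_3 = (14, 4, 15, 8, 16, 10, 15)
λ_4 = (5, 4, 11, 16, 10, 4, 4)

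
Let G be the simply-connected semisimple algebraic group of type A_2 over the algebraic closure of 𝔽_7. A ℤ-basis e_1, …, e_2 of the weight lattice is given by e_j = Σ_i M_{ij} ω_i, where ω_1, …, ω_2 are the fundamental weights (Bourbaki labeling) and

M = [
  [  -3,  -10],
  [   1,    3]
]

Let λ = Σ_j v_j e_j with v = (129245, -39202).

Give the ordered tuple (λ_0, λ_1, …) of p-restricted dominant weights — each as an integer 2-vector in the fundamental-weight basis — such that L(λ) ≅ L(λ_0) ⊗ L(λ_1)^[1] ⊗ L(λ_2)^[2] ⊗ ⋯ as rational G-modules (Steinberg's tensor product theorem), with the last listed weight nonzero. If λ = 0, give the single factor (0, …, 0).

In the fundamental-weight basis, λ has coordinates c = M·v (v = (129245, -39202)):
  c_1 = (-3)·(129245) + (-10)·(-39202) = 4285
  c_2 = (1)·(129245) + (3)·(-39202) = 11639
Writing each c_i in base p = 7:
  c_1 = 4285 = 1·7^0 + 3·7^1 + 3·7^2 + 5·7^3 + 1·7^4
  c_2 = 11639 = 5·7^0 + 3·7^1 + 6·7^2 + 5·7^3 + 4·7^4
λ_0 = (1, 5)
λ_1 = (3, 3)
λ_2 = (3, 6)
λ_3 = (5, 5)
λ_4 = (1, 4)

((1, 5), (3, 3), (3, 6), (5, 5), (1, 4))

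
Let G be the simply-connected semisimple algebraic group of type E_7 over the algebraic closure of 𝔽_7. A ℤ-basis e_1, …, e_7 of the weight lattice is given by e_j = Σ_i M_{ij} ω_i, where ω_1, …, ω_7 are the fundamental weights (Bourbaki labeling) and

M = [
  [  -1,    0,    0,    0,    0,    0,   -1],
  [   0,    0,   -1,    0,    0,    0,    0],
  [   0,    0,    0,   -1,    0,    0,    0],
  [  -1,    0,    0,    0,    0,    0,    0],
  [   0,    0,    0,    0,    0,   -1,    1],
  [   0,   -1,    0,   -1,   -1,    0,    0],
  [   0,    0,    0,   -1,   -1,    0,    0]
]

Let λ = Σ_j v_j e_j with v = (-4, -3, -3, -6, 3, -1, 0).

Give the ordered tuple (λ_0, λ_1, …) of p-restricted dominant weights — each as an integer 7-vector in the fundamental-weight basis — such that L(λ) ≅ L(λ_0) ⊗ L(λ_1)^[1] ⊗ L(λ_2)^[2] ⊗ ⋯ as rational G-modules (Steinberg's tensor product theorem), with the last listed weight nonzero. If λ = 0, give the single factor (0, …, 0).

((4, 3, 6, 4, 1, 6, 3),)

Converting to the ω-basis (c_i = row i of M dotted with v = (-4, -3, -3, -6, 3, -1, 0)):
  c_1 = (-1)·(-4) + (0)·(-3) + (0)·(-3) + (0)·(-6) + 0·3 + (0)·(-1) + (-1)·(0) = 4
  c_2 = (0)·(-4) + (0)·(-3) + (-1)·(-3) + (0)·(-6) + 0·3 + (0)·(-1) + 0·0 = 3
  c_3 = (0)·(-4) + (0)·(-3) + (0)·(-3) + (-1)·(-6) + 0·3 + (0)·(-1) + 0·0 = 6
  c_4 = (-1)·(-4) + (0)·(-3) + (0)·(-3) + (0)·(-6) + 0·3 + (0)·(-1) + 0·0 = 4
  c_5 = (0)·(-4) + (0)·(-3) + (0)·(-3) + (0)·(-6) + 0·3 + (-1)·(-1) + 1·0 = 1
  c_6 = (0)·(-4) + (-1)·(-3) + (0)·(-3) + (-1)·(-6) + (-1)·(3) + (0)·(-1) + 0·0 = 6
  c_7 = (0)·(-4) + (0)·(-3) + (0)·(-3) + (-1)·(-6) + (-1)·(3) + (0)·(-1) + 0·0 = 3
Writing each c_i in base p = 7:
  c_1 = 4 = 4·7^0
  c_2 = 3 = 3·7^0
  c_3 = 6 = 6·7^0
  c_4 = 4 = 4·7^0
  c_5 = 1 = 1·7^0
  c_6 = 6 = 6·7^0
  c_7 = 3 = 3·7^0
p-restricted factor λ_0 = (4, 3, 6, 4, 1, 6, 3)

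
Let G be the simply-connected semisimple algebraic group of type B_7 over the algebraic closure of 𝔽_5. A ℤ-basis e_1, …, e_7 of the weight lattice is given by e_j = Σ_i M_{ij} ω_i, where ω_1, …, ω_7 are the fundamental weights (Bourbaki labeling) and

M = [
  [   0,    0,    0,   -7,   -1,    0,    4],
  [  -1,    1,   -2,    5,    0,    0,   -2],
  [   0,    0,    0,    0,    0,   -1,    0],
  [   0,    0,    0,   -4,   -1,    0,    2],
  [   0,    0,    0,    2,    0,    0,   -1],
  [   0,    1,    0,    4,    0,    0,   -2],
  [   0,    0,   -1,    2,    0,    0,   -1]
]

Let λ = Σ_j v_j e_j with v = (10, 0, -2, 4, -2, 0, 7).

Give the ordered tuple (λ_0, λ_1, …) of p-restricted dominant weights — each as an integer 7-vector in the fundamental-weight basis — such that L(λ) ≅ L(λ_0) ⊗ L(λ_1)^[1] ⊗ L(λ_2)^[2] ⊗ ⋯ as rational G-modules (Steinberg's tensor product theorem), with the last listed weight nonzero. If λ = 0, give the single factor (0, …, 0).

((2, 0, 0, 0, 1, 2, 3),)

In the fundamental-weight basis, λ has coordinates c = M·v (v = (10, 0, -2, 4, -2, 0, 7)):
  c_1 = 0·10 + 0·0 + (0)·(-2) + (-7)·(4) + (-1)·(-2) + 0·0 + 4·7 = 2
  c_2 = (-1)·(10) + 1·0 + (-2)·(-2) + 5·4 + (0)·(-2) + 0·0 + (-2)·(7) = 0
  c_3 = 0·10 + 0·0 + (0)·(-2) + 0·4 + (0)·(-2) + (-1)·(0) + 0·7 = 0
  c_4 = 0·10 + 0·0 + (0)·(-2) + (-4)·(4) + (-1)·(-2) + 0·0 + 2·7 = 0
  c_5 = 0·10 + 0·0 + (0)·(-2) + 2·4 + (0)·(-2) + 0·0 + (-1)·(7) = 1
  c_6 = 0·10 + 1·0 + (0)·(-2) + 4·4 + (0)·(-2) + 0·0 + (-2)·(7) = 2
  c_7 = 0·10 + 0·0 + (-1)·(-2) + 2·4 + (0)·(-2) + 0·0 + (-1)·(7) = 3
Writing each c_i in base p = 5:
  c_1 = 2 = 2·5^0
  c_2 = 0
  c_3 = 0
  c_4 = 0
  c_5 = 1 = 1·5^0
  c_6 = 2 = 2·5^0
  c_7 = 3 = 3·5^0
p-restricted factor λ_0 = (2, 0, 0, 0, 1, 2, 3)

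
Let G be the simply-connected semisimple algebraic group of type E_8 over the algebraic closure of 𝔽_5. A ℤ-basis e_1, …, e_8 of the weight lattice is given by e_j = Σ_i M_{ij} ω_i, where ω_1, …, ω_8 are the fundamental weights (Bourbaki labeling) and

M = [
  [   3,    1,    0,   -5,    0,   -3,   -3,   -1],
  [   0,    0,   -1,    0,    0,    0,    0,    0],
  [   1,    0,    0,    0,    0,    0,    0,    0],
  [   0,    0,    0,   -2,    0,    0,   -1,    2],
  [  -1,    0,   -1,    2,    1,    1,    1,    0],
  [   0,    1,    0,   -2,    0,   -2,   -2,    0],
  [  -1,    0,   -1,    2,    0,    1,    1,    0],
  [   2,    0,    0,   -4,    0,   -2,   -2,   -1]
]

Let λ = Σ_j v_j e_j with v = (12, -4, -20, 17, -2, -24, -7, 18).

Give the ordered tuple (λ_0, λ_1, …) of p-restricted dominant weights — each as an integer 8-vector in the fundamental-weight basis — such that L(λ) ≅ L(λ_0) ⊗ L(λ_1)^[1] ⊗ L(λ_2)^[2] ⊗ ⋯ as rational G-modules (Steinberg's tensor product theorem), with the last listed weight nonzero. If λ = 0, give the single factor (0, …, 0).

((2, 0, 2, 4, 4, 4, 1, 0), (4, 4, 2, 1, 1, 4, 2, 0))

In the fundamental-weight basis, λ has coordinates c = M·v (v = (12, -4, -20, 17, -2, -24, -7, 18)):
  c_1 = (3)·(12) + (1)·(-4) + (0)·(-20) + (-5)·(17) + (0)·(-2) + (-3)·(-24) + (-3)·(-7) + (-1)·(18) = 22
  c_2 = (0)·(12) + (0)·(-4) + (-1)·(-20) + (0)·(17) + (0)·(-2) + (0)·(-24) + (0)·(-7) + (0)·(18) = 20
  c_3 = (1)·(12) + (0)·(-4) + (0)·(-20) + (0)·(17) + (0)·(-2) + (0)·(-24) + (0)·(-7) + (0)·(18) = 12
  c_4 = (0)·(12) + (0)·(-4) + (0)·(-20) + (-2)·(17) + (0)·(-2) + (0)·(-24) + (-1)·(-7) + (2)·(18) = 9
  c_5 = (-1)·(12) + (0)·(-4) + (-1)·(-20) + (2)·(17) + (1)·(-2) + (1)·(-24) + (1)·(-7) + (0)·(18) = 9
  c_6 = (0)·(12) + (1)·(-4) + (0)·(-20) + (-2)·(17) + (0)·(-2) + (-2)·(-24) + (-2)·(-7) + (0)·(18) = 24
  c_7 = (-1)·(12) + (0)·(-4) + (-1)·(-20) + (2)·(17) + (0)·(-2) + (1)·(-24) + (1)·(-7) + (0)·(18) = 11
  c_8 = (2)·(12) + (0)·(-4) + (0)·(-20) + (-4)·(17) + (0)·(-2) + (-2)·(-24) + (-2)·(-7) + (-1)·(18) = 0
Writing each c_i in base p = 5:
  c_1 = 22 = 2·5^0 + 4·5^1
  c_2 = 20 = 0·5^0 + 4·5^1
  c_3 = 12 = 2·5^0 + 2·5^1
  c_4 = 9 = 4·5^0 + 1·5^1
  c_5 = 9 = 4·5^0 + 1·5^1
  c_6 = 24 = 4·5^0 + 4·5^1
  c_7 = 11 = 1·5^0 + 2·5^1
  c_8 = 0
Factor λ_0 = (2, 0, 2, 4, 4, 4, 1, 0)
Factor λ_1 = (4, 4, 2, 1, 1, 4, 2, 0)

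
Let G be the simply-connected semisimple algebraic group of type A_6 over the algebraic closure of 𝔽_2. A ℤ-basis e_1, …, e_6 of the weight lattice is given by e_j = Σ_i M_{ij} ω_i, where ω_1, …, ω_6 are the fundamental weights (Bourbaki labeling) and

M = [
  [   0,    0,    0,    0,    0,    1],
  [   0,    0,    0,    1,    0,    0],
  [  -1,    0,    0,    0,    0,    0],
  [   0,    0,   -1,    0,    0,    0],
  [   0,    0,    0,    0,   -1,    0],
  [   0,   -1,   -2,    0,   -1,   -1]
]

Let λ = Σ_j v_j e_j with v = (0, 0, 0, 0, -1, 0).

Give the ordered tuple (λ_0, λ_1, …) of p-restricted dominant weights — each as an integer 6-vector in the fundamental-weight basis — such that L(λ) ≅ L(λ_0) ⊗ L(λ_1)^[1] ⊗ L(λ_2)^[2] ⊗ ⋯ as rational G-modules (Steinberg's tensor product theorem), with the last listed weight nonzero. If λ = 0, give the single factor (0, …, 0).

Converting to the ω-basis (c_i = row i of M dotted with v = (0, 0, 0, 0, -1, 0)):
  c_1 = (0)·(0) + (0)·(0) + (0)·(0) + (0)·(0) + (0)·(-1) + (1)·(0) = 0
  c_2 = (0)·(0) + (0)·(0) + (0)·(0) + (1)·(0) + (0)·(-1) + (0)·(0) = 0
  c_3 = (-1)·(0) + (0)·(0) + (0)·(0) + (0)·(0) + (0)·(-1) + (0)·(0) = 0
  c_4 = (0)·(0) + (0)·(0) + (-1)·(0) + (0)·(0) + (0)·(-1) + (0)·(0) = 0
  c_5 = (0)·(0) + (0)·(0) + (0)·(0) + (0)·(0) + (-1)·(-1) + (0)·(0) = 1
  c_6 = (0)·(0) + (-1)·(0) + (-2)·(0) + (0)·(0) + (-1)·(-1) + (-1)·(0) = 1
Expand coordinatewise in base 2:
  c_1 = 0
  c_2 = 0
  c_3 = 0
  c_4 = 0
  c_5 = 1 = 1·2^0
  c_6 = 1 = 1·2^0
λ_0 = (0, 0, 0, 0, 1, 1)

((0, 0, 0, 0, 1, 1),)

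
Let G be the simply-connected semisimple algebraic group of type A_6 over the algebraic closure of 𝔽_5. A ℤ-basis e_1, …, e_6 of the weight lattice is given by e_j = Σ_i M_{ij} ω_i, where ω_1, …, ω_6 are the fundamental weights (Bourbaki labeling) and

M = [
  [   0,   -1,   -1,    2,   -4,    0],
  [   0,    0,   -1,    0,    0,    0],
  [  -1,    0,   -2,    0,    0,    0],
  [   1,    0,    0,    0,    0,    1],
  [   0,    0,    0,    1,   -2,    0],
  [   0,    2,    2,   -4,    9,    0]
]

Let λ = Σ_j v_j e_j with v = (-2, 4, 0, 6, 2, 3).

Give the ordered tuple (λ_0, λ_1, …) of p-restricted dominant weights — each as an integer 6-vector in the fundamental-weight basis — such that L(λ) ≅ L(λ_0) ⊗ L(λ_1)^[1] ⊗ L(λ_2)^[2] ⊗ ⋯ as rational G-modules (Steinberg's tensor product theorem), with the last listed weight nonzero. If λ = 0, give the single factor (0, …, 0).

((0, 0, 2, 1, 2, 2),)

Change of basis e → ω: c = M·v where v = (-2, 4, 0, 6, 2, 3):
  c_1 = (0)·(-2) + (-1)·(4) + (-1)·(0) + 2·6 + (-4)·(2) + 0·3 = 0
  c_2 = (0)·(-2) + 0·4 + (-1)·(0) + 0·6 + 0·2 + 0·3 = 0
  c_3 = (-1)·(-2) + 0·4 + (-2)·(0) + 0·6 + 0·2 + 0·3 = 2
  c_4 = (1)·(-2) + 0·4 + 0·0 + 0·6 + 0·2 + 1·3 = 1
  c_5 = (0)·(-2) + 0·4 + 0·0 + 1·6 + (-2)·(2) + 0·3 = 2
  c_6 = (0)·(-2) + 2·4 + 2·0 + (-4)·(6) + 9·2 + 0·3 = 2
p = 5; digits c_i = Σ_j d_{ij}·5^j, 0 ≤ d_{ij} < 5:
  c_1 = 0
  c_2 = 0
  c_3 = 2 = 2·5^0
  c_4 = 1 = 1·5^0
  c_5 = 2 = 2·5^0
  c_6 = 2 = 2·5^0
λ_0 = (0, 0, 2, 1, 2, 2)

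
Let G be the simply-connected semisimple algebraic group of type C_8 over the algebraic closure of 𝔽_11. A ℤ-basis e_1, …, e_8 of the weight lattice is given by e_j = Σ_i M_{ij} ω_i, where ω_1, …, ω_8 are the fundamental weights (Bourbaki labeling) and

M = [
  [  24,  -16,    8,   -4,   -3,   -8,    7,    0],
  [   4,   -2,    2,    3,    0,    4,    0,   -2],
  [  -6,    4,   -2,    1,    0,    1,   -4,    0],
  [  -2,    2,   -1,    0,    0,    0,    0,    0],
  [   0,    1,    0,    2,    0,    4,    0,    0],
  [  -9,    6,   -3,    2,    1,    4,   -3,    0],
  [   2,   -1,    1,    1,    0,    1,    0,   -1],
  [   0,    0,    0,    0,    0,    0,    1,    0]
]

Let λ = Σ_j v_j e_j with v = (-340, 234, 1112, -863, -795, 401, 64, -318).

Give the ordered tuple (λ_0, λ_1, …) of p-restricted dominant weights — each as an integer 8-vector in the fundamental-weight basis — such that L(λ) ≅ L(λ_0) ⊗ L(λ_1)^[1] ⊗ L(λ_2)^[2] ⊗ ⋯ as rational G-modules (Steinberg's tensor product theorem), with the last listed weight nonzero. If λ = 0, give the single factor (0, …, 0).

Change of basis e → ω: c = M·v where v = (-340, 234, 1112, -863, -795, 401, 64, -318):
  c_1 = (24)·(-340) + (-16)·(234) + (8)·(1112) + (-4)·(-863) + (-3)·(-795) + (-8)·(401) + (7)·(64) + (0)·(-318) = 69
  c_2 = (4)·(-340) + (-2)·(234) + (2)·(1112) + (3)·(-863) + (0)·(-795) + (4)·(401) + (0)·(64) + (-2)·(-318) = 47
  c_3 = (-6)·(-340) + (4)·(234) + (-2)·(1112) + (1)·(-863) + (0)·(-795) + (1)·(401) + (-4)·(64) + (0)·(-318) = 34
  c_4 = (-2)·(-340) + (2)·(234) + (-1)·(1112) + (0)·(-863) + (0)·(-795) + (0)·(401) + (0)·(64) + (0)·(-318) = 36
  c_5 = (0)·(-340) + (1)·(234) + (0)·(1112) + (2)·(-863) + (0)·(-795) + (4)·(401) + (0)·(64) + (0)·(-318) = 112
  c_6 = (-9)·(-340) + (6)·(234) + (-3)·(1112) + (2)·(-863) + (1)·(-795) + (4)·(401) + (-3)·(64) + (0)·(-318) = 19
  c_7 = (2)·(-340) + (-1)·(234) + (1)·(1112) + (1)·(-863) + (0)·(-795) + (1)·(401) + (0)·(64) + (-1)·(-318) = 54
  c_8 = (0)·(-340) + (0)·(234) + (0)·(1112) + (0)·(-863) + (0)·(-795) + (0)·(401) + (1)·(64) + (0)·(-318) = 64
Writing each c_i in base p = 11:
  c_1 = 69 = 3·11^0 + 6·11^1
  c_2 = 47 = 3·11^0 + 4·11^1
  c_3 = 34 = 1·11^0 + 3·11^1
  c_4 = 36 = 3·11^0 + 3·11^1
  c_5 = 112 = 2·11^0 + 10·11^1
  c_6 = 19 = 8·11^0 + 1·11^1
  c_7 = 54 = 10·11^0 + 4·11^1
  c_8 = 64 = 9·11^0 + 5·11^1
Factor λ_0 = (3, 3, 1, 3, 2, 8, 10, 9)
Factor λ_1 = (6, 4, 3, 3, 10, 1, 4, 5)

((3, 3, 1, 3, 2, 8, 10, 9), (6, 4, 3, 3, 10, 1, 4, 5))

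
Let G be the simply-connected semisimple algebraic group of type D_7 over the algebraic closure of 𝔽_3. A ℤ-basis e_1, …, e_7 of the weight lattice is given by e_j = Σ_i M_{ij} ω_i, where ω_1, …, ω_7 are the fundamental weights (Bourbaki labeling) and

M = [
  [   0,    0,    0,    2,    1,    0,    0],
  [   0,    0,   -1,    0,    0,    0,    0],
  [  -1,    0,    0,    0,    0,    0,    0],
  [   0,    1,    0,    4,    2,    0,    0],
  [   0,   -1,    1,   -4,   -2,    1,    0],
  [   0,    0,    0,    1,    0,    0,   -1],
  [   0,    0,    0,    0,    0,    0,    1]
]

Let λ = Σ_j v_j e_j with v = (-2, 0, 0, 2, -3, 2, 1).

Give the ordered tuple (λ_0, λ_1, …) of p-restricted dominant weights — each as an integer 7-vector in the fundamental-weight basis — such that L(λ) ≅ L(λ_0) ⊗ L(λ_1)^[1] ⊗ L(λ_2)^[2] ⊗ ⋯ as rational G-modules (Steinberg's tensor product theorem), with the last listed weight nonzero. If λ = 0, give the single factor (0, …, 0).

((1, 0, 2, 2, 0, 1, 1),)

Converting to the ω-basis (c_i = row i of M dotted with v = (-2, 0, 0, 2, -3, 2, 1)):
  c_1 = (0)·(-2) + 0·0 + 0·0 + 2·2 + (1)·(-3) + 0·2 + 0·1 = 1
  c_2 = (0)·(-2) + 0·0 + (-1)·(0) + 0·2 + (0)·(-3) + 0·2 + 0·1 = 0
  c_3 = (-1)·(-2) + 0·0 + 0·0 + 0·2 + (0)·(-3) + 0·2 + 0·1 = 2
  c_4 = (0)·(-2) + 1·0 + 0·0 + 4·2 + (2)·(-3) + 0·2 + 0·1 = 2
  c_5 = (0)·(-2) + (-1)·(0) + 1·0 + (-4)·(2) + (-2)·(-3) + 1·2 + 0·1 = 0
  c_6 = (0)·(-2) + 0·0 + 0·0 + 1·2 + (0)·(-3) + 0·2 + (-1)·(1) = 1
  c_7 = (0)·(-2) + 0·0 + 0·0 + 0·2 + (0)·(-3) + 0·2 + 1·1 = 1
Writing each c_i in base p = 3:
  c_1 = 1 = 1·3^0
  c_2 = 0
  c_3 = 2 = 2·3^0
  c_4 = 2 = 2·3^0
  c_5 = 0
  c_6 = 1 = 1·3^0
  c_7 = 1 = 1·3^0
λ_0 = (1, 0, 2, 2, 0, 1, 1)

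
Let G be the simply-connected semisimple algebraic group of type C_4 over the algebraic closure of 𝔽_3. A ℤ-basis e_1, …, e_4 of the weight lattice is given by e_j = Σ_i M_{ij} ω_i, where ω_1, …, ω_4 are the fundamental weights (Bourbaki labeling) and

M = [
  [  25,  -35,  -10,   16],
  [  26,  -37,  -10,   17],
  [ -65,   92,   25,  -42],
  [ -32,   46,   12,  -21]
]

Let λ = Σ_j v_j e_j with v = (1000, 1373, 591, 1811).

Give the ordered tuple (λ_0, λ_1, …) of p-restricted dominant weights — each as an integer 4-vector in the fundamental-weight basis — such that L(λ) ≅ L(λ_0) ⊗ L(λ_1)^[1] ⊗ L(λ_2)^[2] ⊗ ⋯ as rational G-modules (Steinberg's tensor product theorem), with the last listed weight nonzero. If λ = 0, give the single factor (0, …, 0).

((2, 1, 2, 0), (0, 1, 0, 1), (1, 2, 0, 0), (0, 2, 1, 2), (0, 0, 0, 2))

Change of basis e → ω: c = M·v where v = (1000, 1373, 591, 1811):
  c_1 = (25)·(1000) + (-35)·(1373) + (-10)·(591) + (16)·(1811) = 11
  c_2 = (26)·(1000) + (-37)·(1373) + (-10)·(591) + (17)·(1811) = 76
  c_3 = (-65)·(1000) + (92)·(1373) + (25)·(591) + (-42)·(1811) = 29
  c_4 = (-32)·(1000) + (46)·(1373) + (12)·(591) + (-21)·(1811) = 219
p = 3; digits c_i = Σ_j d_{ij}·3^j, 0 ≤ d_{ij} < 3:
  c_1 = 11 = 2·3^0 + 0·3^1 + 1·3^2
  c_2 = 76 = 1·3^0 + 1·3^1 + 2·3^2 + 2·3^3
  c_3 = 29 = 2·3^0 + 0·3^1 + 0·3^2 + 1·3^3
  c_4 = 219 = 0·3^0 + 1·3^1 + 0·3^2 + 2·3^3 + 2·3^4
Factor λ_0 = (2, 1, 2, 0)
Factor λ_1 = (0, 1, 0, 1)
Factor λ_2 = (1, 2, 0, 0)
Factor λ_3 = (0, 2, 1, 2)
Factor λ_4 = (0, 0, 0, 2)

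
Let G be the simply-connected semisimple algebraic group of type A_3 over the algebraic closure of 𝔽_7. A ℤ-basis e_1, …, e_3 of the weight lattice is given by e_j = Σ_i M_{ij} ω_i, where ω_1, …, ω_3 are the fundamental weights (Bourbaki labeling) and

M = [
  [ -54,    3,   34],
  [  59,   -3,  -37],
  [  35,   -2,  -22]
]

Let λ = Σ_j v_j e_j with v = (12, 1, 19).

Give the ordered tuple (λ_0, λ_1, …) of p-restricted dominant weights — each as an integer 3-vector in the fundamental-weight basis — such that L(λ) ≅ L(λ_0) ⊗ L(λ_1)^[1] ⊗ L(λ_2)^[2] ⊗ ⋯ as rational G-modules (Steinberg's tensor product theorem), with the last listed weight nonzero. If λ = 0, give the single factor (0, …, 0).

Converting to the ω-basis (c_i = row i of M dotted with v = (12, 1, 19)):
  c_1 = (-54)·(12) + 3·1 + 34·19 = 1
  c_2 = 59·12 + (-3)·(1) + (-37)·(19) = 2
  c_3 = 35·12 + (-2)·(1) + (-22)·(19) = 0
Writing each c_i in base p = 7:
  c_1 = 1 = 1·7^0
  c_2 = 2 = 2·7^0
  c_3 = 0
λ_0 = (1, 2, 0)

((1, 2, 0),)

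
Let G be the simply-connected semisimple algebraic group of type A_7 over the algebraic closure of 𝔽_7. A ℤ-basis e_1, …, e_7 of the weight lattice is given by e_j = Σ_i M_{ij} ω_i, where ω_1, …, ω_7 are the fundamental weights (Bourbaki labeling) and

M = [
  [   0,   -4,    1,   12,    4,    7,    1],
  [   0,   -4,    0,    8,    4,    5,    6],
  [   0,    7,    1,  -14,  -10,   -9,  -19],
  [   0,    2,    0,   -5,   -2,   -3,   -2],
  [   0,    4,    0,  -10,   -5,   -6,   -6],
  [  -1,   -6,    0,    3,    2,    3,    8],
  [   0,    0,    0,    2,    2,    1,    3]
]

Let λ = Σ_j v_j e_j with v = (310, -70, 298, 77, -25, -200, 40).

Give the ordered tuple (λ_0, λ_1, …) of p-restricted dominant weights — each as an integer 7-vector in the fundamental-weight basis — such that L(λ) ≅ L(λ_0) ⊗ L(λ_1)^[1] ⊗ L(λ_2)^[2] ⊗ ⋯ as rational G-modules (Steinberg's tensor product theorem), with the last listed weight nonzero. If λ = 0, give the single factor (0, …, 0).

((0, 1, 6, 3, 0, 4, 3), (6, 5, 2, 6, 5, 1, 3))

Converting to the ω-basis (c_i = row i of M dotted with v = (310, -70, 298, 77, -25, -200, 40)):
  c_1 = 0*310 + -4*-70 + 1*298 + 12*77 + 4*-25 + 7*-200 + 1*40 = 42
  c_2 = 0*310 + -4*-70 + 0*298 + 8*77 + 4*-25 + 5*-200 + 6*40 = 36
  c_3 = 0*310 + 7*-70 + 1*298 + -14*77 + -10*-25 + -9*-200 + -19*40 = 20
  c_4 = 0*310 + 2*-70 + 0*298 + -5*77 + -2*-25 + -3*-200 + -2*40 = 45
  c_5 = 0*310 + 4*-70 + 0*298 + -10*77 + -5*-25 + -6*-200 + -6*40 = 35
  c_6 = -1*310 + -6*-70 + 0*298 + 3*77 + 2*-25 + 3*-200 + 8*40 = 11
  c_7 = 0*310 + 0*-70 + 0*298 + 2*77 + 2*-25 + 1*-200 + 3*40 = 24
p = 7; digits c_i = Σ_j d_{ij}·7^j, 0 ≤ d_{ij} < 7:
  c_1 = 42 = 0·7^0 + 6·7^1
  c_2 = 36 = 1·7^0 + 5·7^1
  c_3 = 20 = 6·7^0 + 2·7^1
  c_4 = 45 = 3·7^0 + 6·7^1
  c_5 = 35 = 0·7^0 + 5·7^1
  c_6 = 11 = 4·7^0 + 1·7^1
  c_7 = 24 = 3·7^0 + 3·7^1
λ_0 = (0, 1, 6, 3, 0, 4, 3)
λ_1 = (6, 5, 2, 6, 5, 1, 3)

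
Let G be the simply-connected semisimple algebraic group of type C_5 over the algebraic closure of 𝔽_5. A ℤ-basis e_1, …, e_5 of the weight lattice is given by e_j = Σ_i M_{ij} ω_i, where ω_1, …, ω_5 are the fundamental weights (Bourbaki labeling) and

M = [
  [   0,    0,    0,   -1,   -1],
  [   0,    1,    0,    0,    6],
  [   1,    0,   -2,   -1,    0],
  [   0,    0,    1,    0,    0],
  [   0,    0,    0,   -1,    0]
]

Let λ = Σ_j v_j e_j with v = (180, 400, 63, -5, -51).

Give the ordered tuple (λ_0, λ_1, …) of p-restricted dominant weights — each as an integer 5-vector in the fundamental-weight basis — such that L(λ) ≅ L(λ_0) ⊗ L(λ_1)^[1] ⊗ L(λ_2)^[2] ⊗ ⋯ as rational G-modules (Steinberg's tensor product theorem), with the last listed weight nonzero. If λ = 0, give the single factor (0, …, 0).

((1, 4, 4, 3, 0), (1, 3, 1, 2, 1), (2, 3, 2, 2, 0))

Change of basis e → ω: c = M·v where v = (180, 400, 63, -5, -51):
  c_1 = (0)·(180) + (0)·(400) + (0)·(63) + (-1)·(-5) + (-1)·(-51) = 56
  c_2 = (0)·(180) + (1)·(400) + (0)·(63) + (0)·(-5) + (6)·(-51) = 94
  c_3 = (1)·(180) + (0)·(400) + (-2)·(63) + (-1)·(-5) + (0)·(-51) = 59
  c_4 = (0)·(180) + (0)·(400) + (1)·(63) + (0)·(-5) + (0)·(-51) = 63
  c_5 = (0)·(180) + (0)·(400) + (0)·(63) + (-1)·(-5) + (0)·(-51) = 5
Base-5 expansion of each c_i:
  c_1 = 56 = 1·5^0 + 1·5^1 + 2·5^2
  c_2 = 94 = 4·5^0 + 3·5^1 + 3·5^2
  c_3 = 59 = 4·5^0 + 1·5^1 + 2·5^2
  c_4 = 63 = 3·5^0 + 2·5^1 + 2·5^2
  c_5 = 5 = 0·5^0 + 1·5^1
p-restricted factor λ_0 = (1, 4, 4, 3, 0)
p-restricted factor λ_1 = (1, 3, 1, 2, 1)
p-restricted factor λ_2 = (2, 3, 2, 2, 0)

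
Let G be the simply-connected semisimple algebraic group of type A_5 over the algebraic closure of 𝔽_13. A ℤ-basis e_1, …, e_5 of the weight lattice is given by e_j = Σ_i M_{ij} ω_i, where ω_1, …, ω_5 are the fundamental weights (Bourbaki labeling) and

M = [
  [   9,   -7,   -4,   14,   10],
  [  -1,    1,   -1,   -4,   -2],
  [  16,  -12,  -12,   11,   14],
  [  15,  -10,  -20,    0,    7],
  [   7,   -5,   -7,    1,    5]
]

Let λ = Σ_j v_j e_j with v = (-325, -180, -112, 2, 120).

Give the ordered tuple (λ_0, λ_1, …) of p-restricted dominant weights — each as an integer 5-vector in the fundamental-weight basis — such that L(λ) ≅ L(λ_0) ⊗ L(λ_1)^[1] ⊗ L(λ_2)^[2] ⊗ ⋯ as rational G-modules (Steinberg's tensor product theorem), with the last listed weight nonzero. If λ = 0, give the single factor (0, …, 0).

Change of basis e → ω: c = M·v where v = (-325, -180, -112, 2, 120):
  c_1 = (9)·(-325) + (-7)·(-180) + (-4)·(-112) + (14)·(2) + (10)·(120) = 11
  c_2 = (-1)·(-325) + (1)·(-180) + (-1)·(-112) + (-4)·(2) + (-2)·(120) = 9
  c_3 = (16)·(-325) + (-12)·(-180) + (-12)·(-112) + (11)·(2) + (14)·(120) = 6
  c_4 = (15)·(-325) + (-10)·(-180) + (-20)·(-112) + (0)·(2) + (7)·(120) = 5
  c_5 = (7)·(-325) + (-5)·(-180) + (-7)·(-112) + (1)·(2) + (5)·(120) = 11
p = 13; digits c_i = Σ_j d_{ij}·13^j, 0 ≤ d_{ij} < 13:
  c_1 = 11 = 11·13^0
  c_2 = 9 = 9·13^0
  c_3 = 6 = 6·13^0
  c_4 = 5 = 5·13^0
  c_5 = 11 = 11·13^0
p-restricted factor λ_0 = (11, 9, 6, 5, 11)

((11, 9, 6, 5, 11),)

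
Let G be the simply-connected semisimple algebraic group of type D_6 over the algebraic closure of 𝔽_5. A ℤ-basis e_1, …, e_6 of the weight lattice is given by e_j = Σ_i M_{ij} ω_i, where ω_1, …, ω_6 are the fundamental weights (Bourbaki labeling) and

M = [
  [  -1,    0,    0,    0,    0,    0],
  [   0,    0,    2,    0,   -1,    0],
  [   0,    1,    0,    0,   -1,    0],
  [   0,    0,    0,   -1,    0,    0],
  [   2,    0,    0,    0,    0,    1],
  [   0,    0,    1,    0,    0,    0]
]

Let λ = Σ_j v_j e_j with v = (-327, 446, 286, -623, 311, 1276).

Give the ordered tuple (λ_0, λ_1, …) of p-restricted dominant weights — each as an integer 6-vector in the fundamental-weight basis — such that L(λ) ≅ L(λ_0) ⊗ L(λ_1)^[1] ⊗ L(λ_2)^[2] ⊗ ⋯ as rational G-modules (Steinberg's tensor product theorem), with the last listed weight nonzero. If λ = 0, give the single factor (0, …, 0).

((2, 1, 0, 3, 2, 1), (0, 2, 2, 4, 4, 2), (3, 0, 0, 4, 4, 1), (2, 2, 1, 4, 4, 2))

Converting to the ω-basis (c_i = row i of M dotted with v = (-327, 446, 286, -623, 311, 1276)):
  c_1 = -1*-327 + 0*446 + 0*286 + 0*-623 + 0*311 + 0*1276 = 327
  c_2 = 0*-327 + 0*446 + 2*286 + 0*-623 + -1*311 + 0*1276 = 261
  c_3 = 0*-327 + 1*446 + 0*286 + 0*-623 + -1*311 + 0*1276 = 135
  c_4 = 0*-327 + 0*446 + 0*286 + -1*-623 + 0*311 + 0*1276 = 623
  c_5 = 2*-327 + 0*446 + 0*286 + 0*-623 + 0*311 + 1*1276 = 622
  c_6 = 0*-327 + 0*446 + 1*286 + 0*-623 + 0*311 + 0*1276 = 286
p = 5; digits c_i = Σ_j d_{ij}·5^j, 0 ≤ d_{ij} < 5:
  c_1 = 327 = 2·5^0 + 0·5^1 + 3·5^2 + 2·5^3
  c_2 = 261 = 1·5^0 + 2·5^1 + 0·5^2 + 2·5^3
  c_3 = 135 = 0·5^0 + 2·5^1 + 0·5^2 + 1·5^3
  c_4 = 623 = 3·5^0 + 4·5^1 + 4·5^2 + 4·5^3
  c_5 = 622 = 2·5^0 + 4·5^1 + 4·5^2 + 4·5^3
  c_6 = 286 = 1·5^0 + 2·5^1 + 1·5^2 + 2·5^3
p-restricted factor λ_0 = (2, 1, 0, 3, 2, 1)
p-restricted factor λ_1 = (0, 2, 2, 4, 4, 2)
p-restricted factor λ_2 = (3, 0, 0, 4, 4, 1)
p-restricted factor λ_3 = (2, 2, 1, 4, 4, 2)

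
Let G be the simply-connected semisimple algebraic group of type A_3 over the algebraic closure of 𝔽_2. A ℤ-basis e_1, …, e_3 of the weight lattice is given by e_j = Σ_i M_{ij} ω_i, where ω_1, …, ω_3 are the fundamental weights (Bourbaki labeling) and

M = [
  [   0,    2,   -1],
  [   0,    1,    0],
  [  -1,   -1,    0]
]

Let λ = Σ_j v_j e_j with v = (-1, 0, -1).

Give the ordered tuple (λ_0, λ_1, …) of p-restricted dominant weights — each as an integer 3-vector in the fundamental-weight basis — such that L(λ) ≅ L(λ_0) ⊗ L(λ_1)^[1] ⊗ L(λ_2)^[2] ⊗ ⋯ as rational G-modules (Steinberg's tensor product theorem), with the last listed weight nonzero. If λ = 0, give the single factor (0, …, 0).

((1, 0, 1),)

ω-coordinates c = M·v, v = (-1, 0, -1):
  c_1 = (0)·(-1) + (2)·(0) + (-1)·(-1) = 1
  c_2 = (0)·(-1) + (1)·(0) + (0)·(-1) = 0
  c_3 = (-1)·(-1) + (-1)·(0) + (0)·(-1) = 1
Base-2 expansion of each c_i:
  c_1 = 1 = 1·2^0
  c_2 = 0
  c_3 = 1 = 1·2^0
p-restricted factor λ_0 = (1, 0, 1)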